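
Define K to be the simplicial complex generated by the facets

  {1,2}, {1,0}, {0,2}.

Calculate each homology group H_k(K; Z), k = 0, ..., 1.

H_0 = Z,  H_1 = Z.

We work with the vertex ordering 0 < 1 < 2. The simplices of K, each written with vertices in increasing order, are:

  0-simplices (3): [0], [1], [2]
  1-simplices (3): [0,1], [0,2], [1,2]

so the chain groups are C_0 ≅ Z^3, C_1 ≅ Z^3.

Boundary ∂_1: C_1 → C_0 sends each edge [p,q] (with p < q) to q − p. For instance
  ∂[0,2] = [2] − [0].
As a 3×3 matrix over Z this has rank 2, with invariant factors (1,1).

From H_k ≅ ker(∂_k) / im(∂_{k+1}) we obtain:

  H_0: rank C_0 − rank ∂_1 = 3 − 2 = 1, and the invariant factors of ∂_1 are all 1, so H_0 = Z.
  H_1: rank ker ∂_1 − rank ∂_2 = (3 − 2) − 0 = 1, and there is no ∂_2, so H_1 = Z.

As a check, the Euler characteristic is 3 − 3 = 0, which agrees with 1 − 1 = 0.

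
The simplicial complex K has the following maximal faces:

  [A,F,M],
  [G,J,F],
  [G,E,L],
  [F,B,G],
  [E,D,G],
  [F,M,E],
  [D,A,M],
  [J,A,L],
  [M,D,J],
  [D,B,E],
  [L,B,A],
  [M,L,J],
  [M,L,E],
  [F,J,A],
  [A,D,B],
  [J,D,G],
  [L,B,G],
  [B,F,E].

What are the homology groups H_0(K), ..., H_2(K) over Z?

We work with the vertex ordering A < B < D < E < F < G < J < L < M. The simplices of K, each written with vertices in increasing order, are:

  0-simplices (9): A, B, D, E, F, G, J, L, M
  1-simplices (27): AB, AD, AF, AJ, AL, AM, BD, BE, BF, BG, BL, DE, DG, DJ, DM, EF, EG, EL, EM, FG, FJ, FM, GJ, GL, JL, JM, LM
  2-simplices (18): ABD, ABL, ADM, AFJ, AFM, AJL, BDE, BEF, BFG, BGL, DEG, DGJ, DJM, EFM, EGL, ELM, FGJ, JLM

Hence C_0 ≅ Z^9, C_1 ≅ Z^27, C_2 ≅ Z^18.

∂_1: C_1 → C_0 maps an edge to its endpoints' difference, ∂[p,q] = q − p. For instance
  ∂JM = M − J.
As a 9×27 matrix over Z this has rank 8, with invariant factors (1,1,1,1,1,1,1,1).

The boundary map ∂_2: C_2 → C_1 sends each 2-simplex [p,q,r] to [q,r] − [p,r] + [p,q]. For instance
  ∂AFJ = FJ − AJ + AF,
  ∂EGL = GL − EL + EG.
The 27×18 boundary matrix has rank 18 and Smith normal form diag(1,1,1,1,1,1,1,1,1,1,1,1,1,1,1,1,1,2).

Computing H_k = (kernel of ∂_k) / (image of ∂_{k+1}):

  H_0: rank C_0 − rank ∂_1 = 9 − 8 = 1, and the invariant factors of ∂_1 are all 1, so H_0 = Z.
  H_1: rank ker ∂_1 − rank ∂_2 = (27 − 8) − 18 = 1, and ∂_2 has invariant factor 2 > 1, so H_1 = Z ⊕ Z/2Z.
  H_2: rank ker ∂_2 − rank ∂_3 = (18 − 18) − 0 = 0, and there is no ∂_3, so H_2 = 0.

(K is a triangulation of the Klein bottle.)

H_0 = Z,  H_1 = Z ⊕ Z/2Z,  H_2 = 0.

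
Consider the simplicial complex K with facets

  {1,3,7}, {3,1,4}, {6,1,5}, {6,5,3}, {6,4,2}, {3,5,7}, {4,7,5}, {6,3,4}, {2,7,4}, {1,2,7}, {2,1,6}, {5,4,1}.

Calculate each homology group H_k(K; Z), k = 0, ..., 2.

Fix the vertex order 1 < 2 < 3 < 4 < 5 < 6 < 7 and write every simplex with vertices in increasing order. Then dim K = 2 and the simplices of K are:

  0-simplices (7): [1], [2], [3], [4], [5], [6], [7]
  1-simplices (18): [1,2], [1,3], [1,4], [1,5], [1,6], [1,7], [2,4], [2,6], [2,7], [3,4], [3,5], [3,6], [3,7], [4,5], [4,6], [4,7], [5,6], [5,7]
  2-simplices (12): [1,2,6], [1,2,7], [1,3,4], [1,3,7], [1,4,5], [1,5,6], [2,4,6], [2,4,7], [3,4,6], [3,5,6], [3,5,7], [4,5,7]

so the chain groups are C_0 ≅ Z^7, C_1 ≅ Z^18, C_2 ≅ Z^12.

The boundary map ∂_1: C_1 → C_0 maps an edge to its endpoints' difference, ∂[p,q] = q − p. For instance
  ∂[2,4] = [4] − [2].
The resulting 7×18 matrix has rank 6, and its Smith normal form has invariant factors (1,1,1,1,1,1).

∂_2: C_2 → C_1 acts by ∂[p,q,r] = [q,r] − [p,r] + [p,q]. For instance
  ∂[2,4,7] = [4,7] − [2,7] + [2,4],
  ∂[2,4,6] = [4,6] − [2,6] + [2,4].
This gives a 18×12 integer matrix of rank 12; reducing to Smith normal form yields diagonal entries (1,1,1,1,1,1,1,1,1,1,1,2).

Now H_k = ker ∂_k / im ∂_{k+1}, so:

  H_0: rank C_0 − rank ∂_1 = 7 − 6 = 1, and the invariant factors of ∂_1 are all 1, so H_0 ≅ Z.
  H_1: rank ker ∂_1 − rank ∂_2 = (18 − 6) − 12 = 0, and ∂_2 has invariant factor 2 > 1, so H_1 ≅ Z_2.
  H_2: rank ker ∂_2 − rank ∂_3 = (12 − 12) − 0 = 0, and there is no ∂_3, so H_2 ≅ 0.

H_0 = Z,  H_1 = Z_2,  H_2 = 0.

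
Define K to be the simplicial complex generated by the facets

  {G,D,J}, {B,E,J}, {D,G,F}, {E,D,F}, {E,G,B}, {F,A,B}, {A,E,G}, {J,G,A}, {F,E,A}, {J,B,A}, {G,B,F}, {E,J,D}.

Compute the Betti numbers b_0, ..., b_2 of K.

b_0 = 1, b_1 = 0, b_2 = 0.

Order the vertices as A < B < D < E < F < G < J. Listing each simplex with vertices in this order, K has dimension 2 with simplices:

  0-simplices (7): A, B, D, E, F, G, J
  1-simplices (18): AB, AE, AF, AG, AJ, BE, BF, BG, BJ, DE, DF, DG, DJ, EF, EG, EJ, FG, GJ
  2-simplices (12): ABF, ABJ, AEF, AEG, AGJ, BEG, BEJ, BFG, DEF, DEJ, DFG, DGJ

so the chain groups are C_0 ≅ Z^7, C_1 ≅ Z^18, C_2 ≅ Z^12.

The boundary map ∂_1: C_1 → C_0 sends each edge [p,q] (with p < q) to q − p. For instance
  ∂FG = G − F.
The resulting 7×18 matrix has rank 6, and its Smith normal form has invariant factors (1,1,1,1,1,1).

Boundary ∂_2: C_2 → C_1 sends each 2-simplex [p,q,r] to [q,r] − [p,r] + [p,q]. For instance
  ∂DEF = EF − DF + DE,
  ∂ABF = BF − AF + AB.
As a 18×12 matrix over Z this has rank 12, with invariant factors (1,1,1,1,1,1,1,1,1,1,1,2).

Reading off H_k = ker ∂_k / im ∂_{k+1}:

  H_0: rank C_0 − rank ∂_1 = 7 − 6 = 1, and the invariant factors of ∂_1 are all 1, so H_0 = Z.
  H_1: rank ker ∂_1 − rank ∂_2 = (18 − 6) − 12 = 0, and ∂_2 has invariant factor 2 > 1, so H_1 = Z/2.
  H_2: rank ker ∂_2 − rank ∂_3 = (12 − 12) − 0 = 0, and there is no ∂_3, so H_2 = 0.

As a check, the Euler characteristic is 7 − 18 + 12 = 1, which agrees with 1 − 0 + 0 = 1.

Hence the Betti numbers are b_0 = 1, b_1 = 0, b_2 = 0.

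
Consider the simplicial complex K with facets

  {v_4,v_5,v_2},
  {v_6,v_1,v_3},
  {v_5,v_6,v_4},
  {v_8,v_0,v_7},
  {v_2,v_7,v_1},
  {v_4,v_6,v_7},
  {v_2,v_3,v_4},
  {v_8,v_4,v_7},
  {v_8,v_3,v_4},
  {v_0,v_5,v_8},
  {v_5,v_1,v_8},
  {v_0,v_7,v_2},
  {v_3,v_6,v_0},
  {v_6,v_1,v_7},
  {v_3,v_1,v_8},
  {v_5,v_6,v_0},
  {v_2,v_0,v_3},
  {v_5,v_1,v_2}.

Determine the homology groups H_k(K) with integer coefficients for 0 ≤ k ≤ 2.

Take the total order v_0 < v_1 < v_2 < v_3 < v_4 < v_5 < v_6 < v_7 < v_8 on the vertex set. Then K (dimension 2) consists of the simplices:

  0-simplices (9): [v_0], [v_1], [v_2], [v_3], [v_4], [v_5], [v_6], [v_7], [v_8]
  1-simplices (27): (27 of them)
  2-simplices (18): (18 of them)

giving chain groups C_0 ≅ Z^9, C_1 ≅ Z^27, C_2 ≅ Z^18.

The boundary map ∂_1: C_1 → C_0 sends each edge [p,q] (with p < q) to q − p. For instance
  ∂[v_1,v_5] = [v_5] − [v_1].
As a 9×27 matrix over Z this has rank 8, with invariant factors (1,1,1,1,1,1,1,1).

The boundary map ∂_2: C_2 → C_1 maps a triangle to the signed sum of its edges. For instance
  ∂[v_1,v_2,v_7] = [v_2,v_7] − [v_1,v_7] + [v_1,v_2],
  ∂[v_1,v_5,v_8] = [v_5,v_8] − [v_1,v_8] + [v_1,v_5].
This gives a 27×18 integer matrix of rank 17; reducing to Smith normal form yields diagonal entries (1,1,1,1,1,1,1,1,1,1,1,1,1,1,1,1,1).

Computing H_k = (kernel of ∂_k) / (image of ∂_{k+1}):

  H_0: rank C_0 − rank ∂_1 = 9 − 8 = 1, and the invariant factors of ∂_1 are all 1, so H_0 = Z.
  H_1: rank ker ∂_1 − rank ∂_2 = (27 − 8) − 17 = 2, and the invariant factors of ∂_2 are all 1, so H_1 = Z^2.
  H_2: rank ker ∂_2 − rank ∂_3 = (18 − 17) − 0 = 1, and there is no ∂_3, so H_2 = Z.

As a check, the Euler characteristic is 9 − 27 + 18 = 0, which agrees with 1 − 2 + 1 = 0.
(K is a triangulation of the torus T^2.)

H_0 ≅ Z,  H_1 ≅ Z^2,  H_2 ≅ Z.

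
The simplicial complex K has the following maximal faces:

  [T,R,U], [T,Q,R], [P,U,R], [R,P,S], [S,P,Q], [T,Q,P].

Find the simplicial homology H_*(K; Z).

H_0 = Z,  H_1 = Z,  H_2 = 0.

Fix the vertex order P < Q < R < S < T < U and write every simplex with vertices in increasing order. Then dim K = 2 and the simplices of K are:

  0-simplices (6): P, Q, R, S, T, U
  1-simplices (12): PQ, PR, PS, PT, PU, QR, QS, QT, RS, RT, RU, TU
  2-simplices (6): PQS, PQT, PRS, PRU, QRT, RTU

Hence C_0 ≅ Z^6, C_1 ≅ Z^12, C_2 ≅ Z^6.

Boundary ∂_1: C_1 → C_0 is given by ∂[p,q] = [q] − [p].
The resulting 6×12 matrix has rank 5, and its Smith normal form has invariant factors (1,1,1,1,1).

The boundary map ∂_2: C_2 → C_1 sends each 2-simplex [p,q,r] to [q,r] − [p,r] + [p,q]. For instance
  ∂RTU = TU − RU + RT,
  ∂PQT = QT − PT + PQ.
The resulting 12×6 matrix has rank 6, and its Smith normal form has invariant factors (1,1,1,1,1,1).

Now H_k = ker ∂_k / im ∂_{k+1}, so:

  H_0: rank C_0 − rank ∂_1 = 6 − 5 = 1, and the invariant factors of ∂_1 are all 1, so H_0 = Z.
  H_1: rank ker ∂_1 − rank ∂_2 = (12 − 5) − 6 = 1, and the invariant factors of ∂_2 are all 1, so H_1 = Z.
  H_2: rank ker ∂_2 − rank ∂_3 = (6 − 6) − 0 = 0, and there is no ∂_3, so H_2 = 0.

As a check, the Euler characteristic is 6 − 12 + 6 = 0, which agrees with 1 − 1 + 0 = 0.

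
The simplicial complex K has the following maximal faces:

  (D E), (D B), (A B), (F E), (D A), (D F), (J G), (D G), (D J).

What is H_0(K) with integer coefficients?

H_0 = Z.

Take the total order A < B < D < E < F < G < J on the vertex set. Then K (dimension 1) consists of the simplices:

  0-simplices (7): A, B, D, E, F, G, J
  1-simplices (9): AB, AD, BD, DE, DF, DG, DJ, EF, GJ

Hence C_0 ≅ Z^7, C_1 ≅ Z^9.

∂_1: C_1 → C_0 is given by ∂[p,q] = [q] − [p].
The resulting 7×9 matrix has rank 6, and its Smith normal form has invariant factors (1,1,1,1,1,1).

Computing H_k = (kernel of ∂_k) / (image of ∂_{k+1}):

  H_0: rank C_0 − rank ∂_1 = 7 − 6 = 1, and the invariant factors of ∂_1 are all 1, so H_0 ≅ Z.

(K is a triangulation of a wedge of 3 circles.)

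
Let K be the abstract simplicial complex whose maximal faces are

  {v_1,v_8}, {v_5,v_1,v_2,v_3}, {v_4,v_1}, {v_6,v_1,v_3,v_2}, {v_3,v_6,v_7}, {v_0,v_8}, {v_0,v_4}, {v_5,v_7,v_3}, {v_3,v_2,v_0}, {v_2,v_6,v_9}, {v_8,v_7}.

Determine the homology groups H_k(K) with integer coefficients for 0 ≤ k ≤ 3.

H_0 = Z,  H_1 = Z^3,  H_2 = 0,  H_3 = 0.

Order the vertices as v_0 < v_1 < v_2 < v_3 < v_4 < v_5 < v_6 < v_7 < v_8 < v_9. Listing each simplex with vertices in this order, K has dimension 3 with simplices:

  0-simplices (10): [v_0], [v_1], [v_2], [v_3], [v_4], [v_5], [v_6], [v_7], [v_8], [v_9]
  1-simplices (21): (21 of them)
  2-simplices (11): (11 of them)
  3-simplices (2): [v_1,v_2,v_3,v_5], [v_1,v_2,v_3,v_6]

Hence C_0 ≅ Z^10, C_1 ≅ Z^21, C_2 ≅ Z^11, C_3 ≅ Z^2.

Boundary ∂_1: C_1 → C_0 sends each edge [p,q] (with p < q) to q − p. For instance
  ∂[v_0,v_3] = [v_3] − [v_0].
This gives a 10×21 integer matrix of rank 9; reducing to Smith normal form yields diagonal entries (1,1,1,1,1,1,1,1,1).

Boundary ∂_2: C_2 → C_1 maps a triangle to the signed sum of its edges. For instance
  ∂[v_2,v_6,v_9] = [v_6,v_9] − [v_2,v_9] + [v_2,v_6],
  ∂[v_3,v_5,v_7] = [v_5,v_7] − [v_3,v_7] + [v_3,v_5].
The 21×11 boundary matrix has rank 9 and Smith normal form diag(1,1,1,1,1,1,1,1,1).

∂_3: C_3 → C_2 sends each 3-simplex σ to the alternating sum Σ_i (−1)^i (σ with its i-th vertex removed). For instance
  ∂[v_1,v_2,v_3,v_6] = [v_2,v_3,v_6] − [v_1,v_3,v_6] + [v_1,v_2,v_6] − [v_1,v_2,v_3],
  ∂[v_1,v_2,v_3,v_5] = [v_2,v_3,v_5] − [v_1,v_3,v_5] + [v_1,v_2,v_5] − [v_1,v_2,v_3].
The 11×2 boundary matrix has rank 2 and Smith normal form diag(1,1).

Reading off H_k = ker ∂_k / im ∂_{k+1}:

  H_0: rank C_0 − rank ∂_1 = 10 − 9 = 1, and the invariant factors of ∂_1 are all 1, so H_0 = Z.
  H_1: rank ker ∂_1 − rank ∂_2 = (21 − 9) − 9 = 3, and the invariant factors of ∂_2 are all 1, so H_1 = Z^3.
  H_2: rank ker ∂_2 − rank ∂_3 = (11 − 9) − 2 = 0, and the invariant factors of ∂_3 are all 1, so H_2 = 0.
  H_3: rank ker ∂_3 − rank ∂_4 = (2 − 2) − 0 = 0, and there is no ∂_4, so H_3 = 0.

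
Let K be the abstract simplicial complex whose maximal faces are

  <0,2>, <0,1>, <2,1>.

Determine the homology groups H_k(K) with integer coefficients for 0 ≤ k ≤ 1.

H_0 ≅ Z,  H_1 ≅ Z.

Fix the vertex order 0 < 1 < 2 and write every simplex with vertices in increasing order. Then dim K = 1 and the simplices of K are:

  0-simplices (3): [0], [1], [2]
  1-simplices (3): [0,1], [0,2], [1,2]

so the chain groups are C_0 ≅ Z^3, C_1 ≅ Z^3.

∂_1: C_1 → C_0 is given by ∂[p,q] = [q] − [p]. For instance
  ∂[0,1] = [1] − [0].
The 3×3 boundary matrix has rank 2 and Smith normal form diag(1,1).

Reading off H_k = ker ∂_k / im ∂_{k+1}:

  H_0: rank C_0 − rank ∂_1 = 3 − 2 = 1, and the invariant factors of ∂_1 are all 1, so H_0 ≅ Z.
  H_1: rank ker ∂_1 − rank ∂_2 = (3 − 2) − 0 = 1, and there is no ∂_2, so H_1 ≅ Z.

(K is a triangulation of the circle S^1.)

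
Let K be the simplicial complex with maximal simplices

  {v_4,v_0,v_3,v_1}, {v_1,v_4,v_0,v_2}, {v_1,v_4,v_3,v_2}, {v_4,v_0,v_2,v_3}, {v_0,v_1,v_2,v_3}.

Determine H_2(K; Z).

H_2 = 0.

We work with the vertex ordering v_0 < v_1 < v_2 < v_3 < v_4. The simplices of K, each written with vertices in increasing order, are:

  0-simplices (5): [v_0], [v_1], [v_2], [v_3], [v_4]
  1-simplices (10): [v_0,v_1], [v_0,v_2], [v_0,v_3], [v_0,v_4], [v_1,v_2], [v_1,v_3], [v_1,v_4], [v_2,v_3], [v_2,v_4], [v_3,v_4]
  2-simplices (10): [v_0,v_1,v_2], [v_0,v_1,v_3], [v_0,v_1,v_4], [v_0,v_2,v_3], [v_0,v_2,v_4], [v_0,v_3,v_4], [v_1,v_2,v_3], [v_1,v_2,v_4], [v_1,v_3,v_4], [v_2,v_3,v_4]
  3-simplices (5): [v_0,v_1,v_2,v_3], [v_0,v_1,v_2,v_4], [v_0,v_1,v_3,v_4], [v_0,v_2,v_3,v_4], [v_1,v_2,v_3,v_4]

so the chain groups are C_0 ≅ Z^5, C_1 ≅ Z^10, C_2 ≅ Z^10, C_3 ≅ Z^5.

∂_1: C_1 → C_0 maps an edge to its endpoints' difference, ∂[p,q] = q − p. For instance
  ∂[v_2,v_4] = [v_4] − [v_2].
The 5×10 boundary matrix has rank 4 and Smith normal form diag(1,1,1,1).

∂_2: C_2 → C_1 acts by ∂[p,q,r] = [q,r] − [p,r] + [p,q]. For instance
  ∂[v_0,v_2,v_4] = [v_2,v_4] − [v_0,v_4] + [v_0,v_2],
  ∂[v_0,v_1,v_3] = [v_1,v_3] − [v_0,v_3] + [v_0,v_1].
The resulting 10×10 matrix has rank 6, and its Smith normal form has invariant factors (1,1,1,1,1,1).

The boundary map ∂_3: C_3 → C_2 sends each 3-simplex σ to the alternating sum Σ_i (−1)^i (σ with its i-th vertex removed). For instance
  ∂[v_0,v_1,v_3,v_4] = [v_1,v_3,v_4] − [v_0,v_3,v_4] + [v_0,v_1,v_4] − [v_0,v_1,v_3],
  ∂[v_0,v_1,v_2,v_4] = [v_1,v_2,v_4] − [v_0,v_2,v_4] + [v_0,v_1,v_4] − [v_0,v_1,v_2].
As a 10×5 matrix over Z this has rank 4, with invariant factors (1,1,1,1).

From H_k ≅ ker(∂_k) / im(∂_{k+1}) we obtain:

  H_2: rank ker ∂_2 − rank ∂_3 = (10 − 6) − 4 = 0, and the invariant factors of ∂_3 are all 1, so H_2 ≅ 0.

(K is a triangulation of the 3-sphere S^3.)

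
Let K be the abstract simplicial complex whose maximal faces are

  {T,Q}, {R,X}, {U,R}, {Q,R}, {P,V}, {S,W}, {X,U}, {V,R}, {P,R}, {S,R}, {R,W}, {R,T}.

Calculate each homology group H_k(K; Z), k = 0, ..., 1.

We work with the vertex ordering P < Q < R < S < T < U < V < W < X. The simplices of K, each written with vertices in increasing order, are:

  0-simplices (9): P, Q, R, S, T, U, V, W, X
  1-simplices (12): PR, PV, QR, QT, RS, RT, RU, RV, RW, RX, SW, UX

giving chain groups C_0 ≅ Z^9, C_1 ≅ Z^12.

∂_1: C_1 → C_0 maps an edge to its endpoints' difference, ∂[p,q] = q − p. For instance
  ∂SW = W − S.
This gives a 9×12 integer matrix of rank 8; reducing to Smith normal form yields diagonal entries (1,1,1,1,1,1,1,1).

From H_k ≅ ker(∂_k) / im(∂_{k+1}) we obtain:

  H_0: rank C_0 − rank ∂_1 = 9 − 8 = 1, and the invariant factors of ∂_1 are all 1, so H_0 ≅ Z.
  H_1: rank ker ∂_1 − rank ∂_2 = (12 − 8) − 0 = 4, and there is no ∂_2, so H_1 ≅ Z^4.

(K is a triangulation of a wedge of 4 circles.)

H_0 = Z,  H_1 = Z^4.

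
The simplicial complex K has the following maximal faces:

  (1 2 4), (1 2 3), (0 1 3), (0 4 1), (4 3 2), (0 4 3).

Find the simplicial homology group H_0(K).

K has 5 vertices, 9 edges, 6 triangles.
rank ∂_0 = 0, rank ∂_1 = 4 ⇒ b_0 = 5 − 0 − 4 = 1; all invariant factors of ∂_1 are 1 so no torsion. So H_0 = Z.

H_0 ≅ Z.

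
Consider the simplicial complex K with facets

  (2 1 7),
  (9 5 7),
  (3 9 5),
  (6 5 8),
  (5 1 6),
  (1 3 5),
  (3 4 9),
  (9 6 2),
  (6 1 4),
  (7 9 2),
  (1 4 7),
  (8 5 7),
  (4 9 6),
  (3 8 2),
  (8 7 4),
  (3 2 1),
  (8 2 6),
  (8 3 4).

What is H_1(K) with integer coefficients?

Order the vertices as 1 < 2 < 3 < 4 < 5 < 6 < 7 < 8 < 9. Listing each simplex with vertices in this order, K has dimension 2 with simplices:

  0-simplices (9): [1], [2], [3], [4], [5], [6], [7], [8], [9]
  1-simplices (27): (27 of them)
  2-simplices (18): [1,2,3], [1,2,7], [1,3,5], [1,4,6], [1,4,7], [1,5,6], [2,3,8], [2,6,8], [2,6,9], [2,7,9], [3,4,8], [3,4,9], [3,5,9], [4,6,9], [4,7,8], [5,6,8], [5,7,8], [5,7,9]

Hence C_0 ≅ Z^9, C_1 ≅ Z^27, C_2 ≅ Z^18.

∂_1: C_1 → C_0 maps an edge to its endpoints' difference, ∂[p,q] = q − p. For instance
  ∂[2,6] = [6] − [2].
The 9×27 boundary matrix has rank 8 and Smith normal form diag(1,1,1,1,1,1,1,1).

The boundary map ∂_2: C_2 → C_1 maps a triangle to the signed sum of its edges. For instance
  ∂[1,5,6] = [5,6] − [1,6] + [1,5],
  ∂[3,4,8] = [4,8] − [3,8] + [3,4].
This gives a 27×18 integer matrix of rank 17; reducing to Smith normal form yields diagonal entries (1,1,1,1,1,1,1,1,1,1,1,1,1,1,1,1,1).

From H_k ≅ ker(∂_k) / im(∂_{k+1}) we obtain:

  H_1: rank ker ∂_1 − rank ∂_2 = (27 − 8) − 17 = 2, and the invariant factors of ∂_2 are all 1, so H_1 ≅ Z^2.

H_1 = Z^2.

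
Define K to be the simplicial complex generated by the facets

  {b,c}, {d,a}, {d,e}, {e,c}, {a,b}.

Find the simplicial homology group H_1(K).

H_1 = Z.

K has 5 vertices, 5 edges.
rank ∂_1 = 4, rank ∂_2 = 0 ⇒ b_1 = 5 − 4 − 0 = 1. So H_1 = Z.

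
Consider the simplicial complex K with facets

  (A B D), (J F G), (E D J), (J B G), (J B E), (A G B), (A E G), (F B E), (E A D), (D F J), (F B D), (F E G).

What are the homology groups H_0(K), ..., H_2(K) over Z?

H_0 ≅ Z,  H_1 ≅ Z/2Z,  H_2 = 0.

Take the total order A < B < D < E < F < G < J on the vertex set. Then K (dimension 2) consists of the simplices:

  0-simplices (7): A, B, D, E, F, G, J
  1-simplices (18): AB, AD, AE, AG, BD, BE, BF, BG, BJ, DE, DF, DJ, EF, EG, EJ, FG, FJ, GJ
  2-simplices (12): ABD, ABG, ADE, AEG, BDF, BEF, BEJ, BGJ, DEJ, DFJ, EFG, FGJ

Hence C_0 ≅ Z^7, C_1 ≅ Z^18, C_2 ≅ Z^12.

Boundary ∂_1: C_1 → C_0 is given by ∂[p,q] = [q] − [p]. For instance
  ∂DJ = J − D.
As a 7×18 matrix over Z this has rank 6, with invariant factors (1,1,1,1,1,1).

Boundary ∂_2: C_2 → C_1 maps a triangle to the signed sum of its edges. For instance
  ∂ABD = BD − AD + AB,
  ∂BGJ = GJ − BJ + BG.
The resulting 18×12 matrix has rank 12, and its Smith normal form has invariant factors (1,1,1,1,1,1,1,1,1,1,1,2).

Reading off H_k = ker ∂_k / im ∂_{k+1}:

  H_0: rank C_0 − rank ∂_1 = 7 − 6 = 1, and the invariant factors of ∂_1 are all 1, so H_0 ≅ Z.
  H_1: rank ker ∂_1 − rank ∂_2 = (18 − 6) − 12 = 0, and ∂_2 has invariant factor 2 > 1, so H_1 ≅ Z/2Z.
  H_2: rank ker ∂_2 − rank ∂_3 = (12 − 12) − 0 = 0, and there is no ∂_3, so H_2 ≅ 0.

As a check, the Euler characteristic is 7 − 18 + 12 = 1, which agrees with 1 − 0 + 0 = 1.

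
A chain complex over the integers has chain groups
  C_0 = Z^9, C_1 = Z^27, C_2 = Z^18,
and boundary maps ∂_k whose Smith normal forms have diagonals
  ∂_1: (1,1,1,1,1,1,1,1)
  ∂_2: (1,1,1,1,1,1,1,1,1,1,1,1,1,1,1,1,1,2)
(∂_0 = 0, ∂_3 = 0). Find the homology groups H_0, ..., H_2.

H_0: b_0 = 9 − 0 − 8 = 1; torsion from ∂_1 factors > 1: none. So H_0 = Z.
H_1: b_1 = 27 − 8 − 18 = 1; torsion from ∂_2 factors > 1: [2]. So H_1 = Z ⊕ Z/2.
H_2: b_2 = 18 − 18 − 0 = 0; torsion from ∂_3 factors > 1: none. So H_2 = 0.

H_0 = Z,  H_1 = Z ⊕ Z/2,  H_2 = 0.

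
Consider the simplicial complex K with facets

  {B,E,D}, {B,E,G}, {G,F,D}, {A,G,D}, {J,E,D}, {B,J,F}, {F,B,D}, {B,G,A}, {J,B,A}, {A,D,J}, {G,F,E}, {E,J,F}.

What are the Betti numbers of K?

b_0 = 1, b_1 = 0, b_2 = 0.

Fix the vertex order A < B < D < E < F < G < J and write every simplex with vertices in increasing order. Then dim K = 2 and the simplices of K are:

  0-simplices (7): A, B, D, E, F, G, J
  1-simplices (18): AB, AD, AG, AJ, BD, BE, BF, BG, BJ, DE, DF, DG, DJ, EF, EG, EJ, FG, FJ
  2-simplices (12): ABG, ABJ, ADG, ADJ, BDE, BDF, BEG, BFJ, DEJ, DFG, EFG, EFJ

giving chain groups C_0 ≅ Z^7, C_1 ≅ Z^18, C_2 ≅ Z^12.

The boundary map ∂_1: C_1 → C_0 maps an edge to its endpoints' difference, ∂[p,q] = q − p. For instance
  ∂EJ = J − E.
As a 7×18 matrix over Z this has rank 6, with invariant factors (1,1,1,1,1,1).

Boundary ∂_2: C_2 → C_1 sends each 2-simplex [p,q,r] to [q,r] − [p,r] + [p,q]. For instance
  ∂ABJ = BJ − AJ + AB,
  ∂BFJ = FJ − BJ + BF.
The 18×12 boundary matrix has rank 12 and Smith normal form diag(1,1,1,1,1,1,1,1,1,1,1,2).

Reading off H_k = ker ∂_k / im ∂_{k+1}:

  H_0: rank C_0 − rank ∂_1 = 7 − 6 = 1, and the invariant factors of ∂_1 are all 1, so H_0 ≅ Z.
  H_1: rank ker ∂_1 − rank ∂_2 = (18 − 6) − 12 = 0, and ∂_2 has invariant factor 2 > 1, so H_1 ≅ Z/2.
  H_2: rank ker ∂_2 − rank ∂_3 = (12 − 12) − 0 = 0, and there is no ∂_3, so H_2 ≅ 0.

Hence the Betti numbers are b_0 = 1, b_1 = 0, b_2 = 0.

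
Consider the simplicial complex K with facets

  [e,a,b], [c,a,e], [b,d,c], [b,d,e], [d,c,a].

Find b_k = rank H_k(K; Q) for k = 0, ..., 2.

b_0 = 1, b_1 = 1, b_2 = 0.

K has 5 vertices, 10 edges, 5 triangles.
rank ∂_0 = 0, rank ∂_1 = 4 ⇒ b_0 = 5 − 0 − 4 = 1; all invariant factors of ∂_1 are 1 so no torsion. So H_0 ≅ Z.
rank ∂_1 = 4, rank ∂_2 = 5 ⇒ b_1 = 10 − 4 − 5 = 1; all invariant factors of ∂_2 are 1 so no torsion. So H_1 ≅ Z.
rank ∂_2 = 5, rank ∂_3 = 0 ⇒ b_2 = 5 − 5 − 0 = 0. So H_2 ≅ 0.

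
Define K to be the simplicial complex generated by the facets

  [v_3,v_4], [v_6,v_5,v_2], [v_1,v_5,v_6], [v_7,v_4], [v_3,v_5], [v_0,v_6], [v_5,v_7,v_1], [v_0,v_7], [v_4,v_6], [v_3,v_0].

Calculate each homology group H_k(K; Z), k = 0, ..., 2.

We work with the vertex ordering v_0 < v_1 < v_2 < v_3 < v_4 < v_5 < v_6 < v_7. The simplices of K, each written with vertices in increasing order, are:

  0-simplices (8): [v_0], [v_1], [v_2], [v_3], [v_4], [v_5], [v_6], [v_7]
  1-simplices (14): [v_0,v_3], [v_0,v_6], [v_0,v_7], [v_1,v_5], [v_1,v_6], [v_1,v_7], [v_2,v_5], [v_2,v_6], [v_3,v_4], [v_3,v_5], [v_4,v_6], [v_4,v_7], [v_5,v_6], [v_5,v_7]
  2-simplices (3): [v_1,v_5,v_6], [v_1,v_5,v_7], [v_2,v_5,v_6]

so the chain groups are C_0 ≅ Z^8, C_1 ≅ Z^14, C_2 ≅ Z^3.

Boundary ∂_1: C_1 → C_0 maps an edge to its endpoints' difference, ∂[p,q] = q − p.
The 8×14 boundary matrix has rank 7 and Smith normal form diag(1,1,1,1,1,1,1).

The boundary map ∂_2: C_2 → C_1 maps a triangle to the signed sum of its edges. For instance
  ∂[v_2,v_5,v_6] = [v_5,v_6] − [v_2,v_6] + [v_2,v_5],
  ∂[v_1,v_5,v_6] = [v_5,v_6] − [v_1,v_6] + [v_1,v_5].
The 14×3 boundary matrix has rank 3 and Smith normal form diag(1,1,1).

Now H_k = ker ∂_k / im ∂_{k+1}, so:

  H_0: rank C_0 − rank ∂_1 = 8 − 7 = 1, and the invariant factors of ∂_1 are all 1, so H_0 = Z.
  H_1: rank ker ∂_1 − rank ∂_2 = (14 − 7) − 3 = 4, and the invariant factors of ∂_2 are all 1, so H_1 = Z^4.
  H_2: rank ker ∂_2 − rank ∂_3 = (3 − 3) − 0 = 0, and there is no ∂_3, so H_2 = 0.

H_0 ≅ Z,  H_1 ≅ Z^4,  H_2 = 0.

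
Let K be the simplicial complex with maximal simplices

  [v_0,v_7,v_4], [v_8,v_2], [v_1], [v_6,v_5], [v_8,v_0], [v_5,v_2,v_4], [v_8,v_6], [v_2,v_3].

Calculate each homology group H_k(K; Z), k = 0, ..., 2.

H_0 = Z^2,  H_1 = Z^2,  H_2 = 0.

K has 9 vertices, 11 edges, 2 triangles.
rank ∂_0 = 0, rank ∂_1 = 7 ⇒ b_0 = 9 − 0 − 7 = 2; all invariant factors of ∂_1 are 1 so no torsion. So H_0 ≅ Z^2.
rank ∂_1 = 7, rank ∂_2 = 2 ⇒ b_1 = 11 − 7 − 2 = 2; all invariant factors of ∂_2 are 1 so no torsion. So H_1 ≅ Z^2.
rank ∂_2 = 2, rank ∂_3 = 0 ⇒ b_2 = 2 − 2 − 0 = 0. So H_2 ≅ 0.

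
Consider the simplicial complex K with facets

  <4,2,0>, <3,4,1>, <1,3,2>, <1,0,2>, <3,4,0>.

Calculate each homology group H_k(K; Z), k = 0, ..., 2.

H_0 ≅ Z,  H_1 ≅ Z,  H_2 = 0.

Order the vertices as 0 < 1 < 2 < 3 < 4. Listing each simplex with vertices in this order, K has dimension 2 with simplices:

  0-simplices (5): [0], [1], [2], [3], [4]
  1-simplices (10): [0,1], [0,2], [0,3], [0,4], [1,2], [1,3], [1,4], [2,3], [2,4], [3,4]
  2-simplices (5): [0,1,2], [0,2,4], [0,3,4], [1,2,3], [1,3,4]

so the chain groups are C_0 ≅ Z^5, C_1 ≅ Z^10, C_2 ≅ Z^5.

Boundary ∂_1: C_1 → C_0 is given by ∂[p,q] = [q] − [p]. For instance
  ∂[0,2] = [2] − [0].
The resulting 5×10 matrix has rank 4, and its Smith normal form has invariant factors (1,1,1,1).

The boundary map ∂_2: C_2 → C_1 sends each 2-simplex [p,q,r] to [q,r] − [p,r] + [p,q]. For instance
  ∂[1,2,3] = [2,3] − [1,3] + [1,2],
  ∂[0,1,2] = [1,2] − [0,2] + [0,1].
The resulting 10×5 matrix has rank 5, and its Smith normal form has invariant factors (1,1,1,1,1).

Reading off H_k = ker ∂_k / im ∂_{k+1}:

  H_0: rank C_0 − rank ∂_1 = 5 − 4 = 1, and the invariant factors of ∂_1 are all 1, so H_0 = Z.
  H_1: rank ker ∂_1 − rank ∂_2 = (10 − 4) − 5 = 1, and the invariant factors of ∂_2 are all 1, so H_1 = Z.
  H_2: rank ker ∂_2 − rank ∂_3 = (5 − 5) − 0 = 0, and there is no ∂_3, so H_2 = 0.

As a check, the Euler characteristic is 5 − 10 + 5 = 0, which agrees with 1 − 1 + 0 = 0.
(K is a triangulation of the Möbius band.)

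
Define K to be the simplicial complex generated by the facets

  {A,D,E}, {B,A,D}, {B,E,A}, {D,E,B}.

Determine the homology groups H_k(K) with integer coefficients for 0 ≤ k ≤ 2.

Order the vertices as A < B < D < E. Listing each simplex with vertices in this order, K has dimension 2 with simplices:

  0-simplices (4): A, B, D, E
  1-simplices (6): AB, AD, AE, BD, BE, DE
  2-simplices (4): ABD, ABE, ADE, BDE

Hence C_0 ≅ Z^4, C_1 ≅ Z^6, C_2 ≅ Z^4.

Boundary ∂_1: C_1 → C_0 is given by ∂[p,q] = [q] − [p]. For instance
  ∂DE = E − D.
The 4×6 boundary matrix has rank 3 and Smith normal form diag(1,1,1).

∂_2: C_2 → C_1 sends each 2-simplex [p,q,r] to [q,r] − [p,r] + [p,q]. For instance
  ∂ABD = BD − AD + AB,
  ∂BDE = DE − BE + BD.
The 6×4 boundary matrix has rank 3 and Smith normal form diag(1,1,1).

From H_k ≅ ker(∂_k) / im(∂_{k+1}) we obtain:

  H_0: rank C_0 − rank ∂_1 = 4 − 3 = 1, and the invariant factors of ∂_1 are all 1, so H_0 = Z.
  H_1: rank ker ∂_1 − rank ∂_2 = (6 − 3) − 3 = 0, and the invariant factors of ∂_2 are all 1, so H_1 = 0.
  H_2: rank ker ∂_2 − rank ∂_3 = (4 − 3) − 0 = 1, and there is no ∂_3, so H_2 = Z.

H_0 = Z,  H_1 = 0,  H_2 = Z.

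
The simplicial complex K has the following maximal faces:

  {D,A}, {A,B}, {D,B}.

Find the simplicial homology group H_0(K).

Fix the vertex order A < B < D and write every simplex with vertices in increasing order. Then dim K = 1 and the simplices of K are:

  0-simplices (3): A, B, D
  1-simplices (3): AB, AD, BD

giving chain groups C_0 ≅ Z^3, C_1 ≅ Z^3.

The boundary map ∂_1: C_1 → C_0 maps an edge to its endpoints' difference, ∂[p,q] = q − p.
This gives a 3×3 integer matrix of rank 2; reducing to Smith normal form yields diagonal entries (1,1).

Reading off H_k = ker ∂_k / im ∂_{k+1}:

  H_0: rank C_0 − rank ∂_1 = 3 − 2 = 1, and the invariant factors of ∂_1 are all 1, so H_0 ≅ Z.

H_0 = Z.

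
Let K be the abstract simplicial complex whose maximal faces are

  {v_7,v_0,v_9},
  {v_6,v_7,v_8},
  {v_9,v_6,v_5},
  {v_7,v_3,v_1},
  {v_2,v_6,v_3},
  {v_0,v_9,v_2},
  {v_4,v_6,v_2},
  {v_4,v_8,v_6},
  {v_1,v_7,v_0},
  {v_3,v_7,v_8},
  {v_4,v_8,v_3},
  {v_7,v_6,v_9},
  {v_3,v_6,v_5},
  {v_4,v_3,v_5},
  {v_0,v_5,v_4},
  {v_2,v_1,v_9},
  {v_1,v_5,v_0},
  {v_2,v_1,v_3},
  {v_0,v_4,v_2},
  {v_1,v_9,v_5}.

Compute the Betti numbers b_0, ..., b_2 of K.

Order the vertices as v_0 < v_1 < v_2 < v_3 < v_4 < v_5 < v_6 < v_7 < v_8 < v_9. Listing each simplex with vertices in this order, K has dimension 2 with simplices:

  0-simplices (10): [v_0], [v_1], [v_2], [v_3], [v_4], [v_5], [v_6], [v_7], [v_8], [v_9]
  1-simplices (30): (30 of them)
  2-simplices (20): (20 of them)

giving chain groups C_0 ≅ Z^10, C_1 ≅ Z^30, C_2 ≅ Z^20.

The boundary map ∂_1: C_1 → C_0 is given by ∂[p,q] = [q] − [p]. For instance
  ∂[v_5,v_9] = [v_9] − [v_5].
The 10×30 boundary matrix has rank 9 and Smith normal form diag(1,1,1,1,1,1,1,1,1).

The boundary map ∂_2: C_2 → C_1 sends each 2-simplex [p,q,r] to [q,r] − [p,r] + [p,q]. For instance
  ∂[v_5,v_6,v_9] = [v_6,v_9] − [v_5,v_9] + [v_5,v_6],
  ∂[v_0,v_4,v_5] = [v_4,v_5] − [v_0,v_5] + [v_0,v_4].
The resulting 30×20 matrix has rank 20, and its Smith normal form has invariant factors (1,1,1,1,1,1,1,1,1,1,1,1,1,1,1,1,1,1,1,2).

Now H_k = ker ∂_k / im ∂_{k+1}, so:

  H_0: rank C_0 − rank ∂_1 = 10 − 9 = 1, and the invariant factors of ∂_1 are all 1, so H_0 ≅ Z.
  H_1: rank ker ∂_1 − rank ∂_2 = (30 − 9) − 20 = 1, and ∂_2 has invariant factor 2 > 1, so H_1 ≅ Z ⊕ Z/2.
  H_2: rank ker ∂_2 − rank ∂_3 = (20 − 20) − 0 = 0, and there is no ∂_3, so H_2 ≅ 0.

Hence the Betti numbers are b_0 = 1, b_1 = 1, b_2 = 0.

b_0 = 1, b_1 = 1, b_2 = 0.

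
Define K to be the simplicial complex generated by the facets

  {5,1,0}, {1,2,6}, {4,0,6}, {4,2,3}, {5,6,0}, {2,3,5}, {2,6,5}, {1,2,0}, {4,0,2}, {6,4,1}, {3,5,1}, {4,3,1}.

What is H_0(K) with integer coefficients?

Take the total order 0 < 1 < 2 < 3 < 4 < 5 < 6 on the vertex set. Then K (dimension 2) consists of the simplices:

  0-simplices (7): [0], [1], [2], [3], [4], [5], [6]
  1-simplices (18): [0,1], [0,2], [0,4], [0,5], [0,6], [1,2], [1,3], [1,4], [1,5], [1,6], [2,3], [2,4], [2,5], [2,6], [3,4], [3,5], [4,6], [5,6]
  2-simplices (12): [0,1,2], [0,1,5], [0,2,4], [0,4,6], [0,5,6], [1,2,6], [1,3,4], [1,3,5], [1,4,6], [2,3,4], [2,3,5], [2,5,6]

giving chain groups C_0 ≅ Z^7, C_1 ≅ Z^18, C_2 ≅ Z^12.

∂_1: C_1 → C_0 maps an edge to its endpoints' difference, ∂[p,q] = q − p. For instance
  ∂[2,3] = [3] − [2].
As a 7×18 matrix over Z this has rank 6, with invariant factors (1,1,1,1,1,1).

Boundary ∂_2: C_2 → C_1 sends each 2-simplex [p,q,r] to [q,r] − [p,r] + [p,q]. For instance
  ∂[1,3,5] = [3,5] − [1,5] + [1,3],
  ∂[0,1,5] = [1,5] − [0,5] + [0,1].
As a 18×12 matrix over Z this has rank 12, with invariant factors (1,1,1,1,1,1,1,1,1,1,1,2).

From H_k ≅ ker(∂_k) / im(∂_{k+1}) we obtain:

  H_0: rank C_0 − rank ∂_1 = 7 − 6 = 1, and the invariant factors of ∂_1 are all 1, so H_0 = Z.

H_0 ≅ Z.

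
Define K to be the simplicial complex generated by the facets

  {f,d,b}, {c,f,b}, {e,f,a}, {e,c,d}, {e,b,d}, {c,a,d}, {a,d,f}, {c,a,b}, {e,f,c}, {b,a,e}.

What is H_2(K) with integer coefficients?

H_2 = 0.

We work with the vertex ordering a < b < c < d < e < f. The simplices of K, each written with vertices in increasing order, are:

  0-simplices (6): a, b, c, d, e, f
  1-simplices (15): ab, ac, ad, ae, af, bc, bd, be, bf, cd, ce, cf, de, df, ef
  2-simplices (10): abc, abe, acd, adf, aef, bcf, bde, bdf, cde, cef

giving chain groups C_0 ≅ Z^6, C_1 ≅ Z^15, C_2 ≅ Z^10.

∂_1: C_1 → C_0 maps an edge to its endpoints' difference, ∂[p,q] = q − p. For instance
  ∂de = e − d.
The 6×15 boundary matrix has rank 5 and Smith normal form diag(1,1,1,1,1).

Boundary ∂_2: C_2 → C_1 acts by ∂[p,q,r] = [q,r] − [p,r] + [p,q]. For instance
  ∂abe = be − ae + ab,
  ∂bdf = df − bf + bd.
The 15×10 boundary matrix has rank 10 and Smith normal form diag(1,1,1,1,1,1,1,1,1,2).

Reading off H_k = ker ∂_k / im ∂_{k+1}:

  H_2: rank ker ∂_2 − rank ∂_3 = (10 − 10) − 0 = 0, and there is no ∂_3, so H_2 ≅ 0.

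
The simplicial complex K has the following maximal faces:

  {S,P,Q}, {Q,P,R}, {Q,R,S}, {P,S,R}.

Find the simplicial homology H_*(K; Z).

H_0 = Z,  H_1 = 0,  H_2 = Z.

Fix the vertex order P < Q < R < S and write every simplex with vertices in increasing order. Then dim K = 2 and the simplices of K are:

  0-simplices (4): P, Q, R, S
  1-simplices (6): PQ, PR, PS, QR, QS, RS
  2-simplices (4): PQR, PQS, PRS, QRS

so the chain groups are C_0 ≅ Z^4, C_1 ≅ Z^6, C_2 ≅ Z^4.

The boundary map ∂_1: C_1 → C_0 maps an edge to its endpoints' difference, ∂[p,q] = q − p. For instance
  ∂QR = R − Q.
The resulting 4×6 matrix has rank 3, and its Smith normal form has invariant factors (1,1,1).

The boundary map ∂_2: C_2 → C_1 sends each 2-simplex [p,q,r] to [q,r] − [p,r] + [p,q]. For instance
  ∂PRS = RS − PS + PR,
  ∂PQR = QR − PR + PQ.
This gives a 6×4 integer matrix of rank 3; reducing to Smith normal form yields diagonal entries (1,1,1).

Reading off H_k = ker ∂_k / im ∂_{k+1}:

  H_0: rank C_0 − rank ∂_1 = 4 − 3 = 1, and the invariant factors of ∂_1 are all 1, so H_0 = Z.
  H_1: rank ker ∂_1 − rank ∂_2 = (6 − 3) − 3 = 0, and the invariant factors of ∂_2 are all 1, so H_1 = 0.
  H_2: rank ker ∂_2 − rank ∂_3 = (4 − 3) − 0 = 1, and there is no ∂_3, so H_2 = Z.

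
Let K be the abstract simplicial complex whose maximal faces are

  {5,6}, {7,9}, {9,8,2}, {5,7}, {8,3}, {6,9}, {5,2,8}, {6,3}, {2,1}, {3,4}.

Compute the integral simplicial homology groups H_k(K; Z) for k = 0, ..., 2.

H_0 = Z,  H_1 = Z^3,  H_2 = 0.

Order the vertices as 1 < 2 < 3 < 4 < 5 < 6 < 7 < 8 < 9. Listing each simplex with vertices in this order, K has dimension 2 with simplices:

  0-simplices (9): [1], [2], [3], [4], [5], [6], [7], [8], [9]
  1-simplices (13): [1,2], [2,5], [2,8], [2,9], [3,4], [3,6], [3,8], [5,6], [5,7], [5,8], [6,9], [7,9], [8,9]
  2-simplices (2): [2,5,8], [2,8,9]

giving chain groups C_0 ≅ Z^9, C_1 ≅ Z^13, C_2 ≅ Z^2.

Boundary ∂_1: C_1 → C_0 maps an edge to its endpoints' difference, ∂[p,q] = q − p. For instance
  ∂[5,7] = [7] − [5].
The resulting 9×13 matrix has rank 8, and its Smith normal form has invariant factors (1,1,1,1,1,1,1,1).

The boundary map ∂_2: C_2 → C_1 maps a triangle to the signed sum of its edges. For instance
  ∂[2,5,8] = [5,8] − [2,8] + [2,5],
  ∂[2,8,9] = [8,9] − [2,9] + [2,8].
The 13×2 boundary matrix has rank 2 and Smith normal form diag(1,1).

Reading off H_k = ker ∂_k / im ∂_{k+1}:

  H_0: rank C_0 − rank ∂_1 = 9 − 8 = 1, and the invariant factors of ∂_1 are all 1, so H_0 ≅ Z.
  H_1: rank ker ∂_1 − rank ∂_2 = (13 − 8) − 2 = 3, and the invariant factors of ∂_2 are all 1, so H_1 ≅ Z^3.
  H_2: rank ker ∂_2 − rank ∂_3 = (2 − 2) − 0 = 0, and there is no ∂_3, so H_2 ≅ 0.

As a check, the Euler characteristic is 9 − 13 + 2 = -2, which agrees with 1 − 3 + 0 = -2.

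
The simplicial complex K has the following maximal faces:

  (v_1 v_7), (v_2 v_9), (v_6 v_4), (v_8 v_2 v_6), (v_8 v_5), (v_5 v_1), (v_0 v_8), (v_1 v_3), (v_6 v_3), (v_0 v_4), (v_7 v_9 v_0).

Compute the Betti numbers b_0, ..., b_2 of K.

K has 10 vertices, 15 edges, 2 triangles.
rank ∂_0 = 0, rank ∂_1 = 9 ⇒ b_0 = 10 − 0 − 9 = 1; all invariant factors of ∂_1 are 1 so no torsion. So H_0 ≅ Z.
rank ∂_1 = 9, rank ∂_2 = 2 ⇒ b_1 = 15 − 9 − 2 = 4; all invariant factors of ∂_2 are 1 so no torsion. So H_1 ≅ Z^4.
rank ∂_2 = 2, rank ∂_3 = 0 ⇒ b_2 = 2 − 2 − 0 = 0. So H_2 ≅ 0.

b_0 = 1, b_1 = 4, b_2 = 0.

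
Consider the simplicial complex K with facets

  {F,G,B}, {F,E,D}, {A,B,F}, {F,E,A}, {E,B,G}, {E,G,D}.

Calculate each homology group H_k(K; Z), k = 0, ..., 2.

Take the total order A < B < D < E < F < G on the vertex set. Then K (dimension 2) consists of the simplices:

  0-simplices (6): A, B, D, E, F, G
  1-simplices (12): AB, AE, AF, BE, BF, BG, DE, DF, DG, EF, EG, FG
  2-simplices (6): ABF, AEF, BEG, BFG, DEF, DEG

Hence C_0 ≅ Z^6, C_1 ≅ Z^12, C_2 ≅ Z^6.

∂_1: C_1 → C_0 maps an edge to its endpoints' difference, ∂[p,q] = q − p. For instance
  ∂BF = F − B.
This gives a 6×12 integer matrix of rank 5; reducing to Smith normal form yields diagonal entries (1,1,1,1,1).

∂_2: C_2 → C_1 maps a triangle to the signed sum of its edges. For instance
  ∂DEF = EF − DF + DE,
  ∂ABF = BF − AF + AB.
The 12×6 boundary matrix has rank 6 and Smith normal form diag(1,1,1,1,1,1).

Computing H_k = (kernel of ∂_k) / (image of ∂_{k+1}):

  H_0: rank C_0 − rank ∂_1 = 6 − 5 = 1, and the invariant factors of ∂_1 are all 1, so H_0 ≅ Z.
  H_1: rank ker ∂_1 − rank ∂_2 = (12 − 5) − 6 = 1, and the invariant factors of ∂_2 are all 1, so H_1 ≅ Z.
  H_2: rank ker ∂_2 − rank ∂_3 = (6 − 6) − 0 = 0, and there is no ∂_3, so H_2 ≅ 0.

H_0 = Z,  H_1 = Z,  H_2 = 0.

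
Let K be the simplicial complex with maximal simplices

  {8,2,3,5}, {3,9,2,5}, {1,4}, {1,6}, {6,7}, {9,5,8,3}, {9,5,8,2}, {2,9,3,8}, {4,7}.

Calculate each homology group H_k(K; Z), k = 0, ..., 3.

H_0 = Z^2,  H_1 = Z,  H_2 = 0,  H_3 = Z.

Order the vertices as 1 < 2 < 3 < 4 < 5 < 6 < 7 < 8 < 9. Listing each simplex with vertices in this order, K has dimension 3 with simplices:

  0-simplices (9): [1], [2], [3], [4], [5], [6], [7], [8], [9]
  1-simplices (14): [1,4], [1,6], [2,3], [2,5], [2,8], [2,9], [3,5], [3,8], [3,9], [4,7], [5,8], [5,9], [6,7], [8,9]
  2-simplices (10): [2,3,5], [2,3,8], [2,3,9], [2,5,8], [2,5,9], [2,8,9], [3,5,8], [3,5,9], [3,8,9], [5,8,9]
  3-simplices (5): [2,3,5,8], [2,3,5,9], [2,3,8,9], [2,5,8,9], [3,5,8,9]

Hence C_0 ≅ Z^9, C_1 ≅ Z^14, C_2 ≅ Z^10, C_3 ≅ Z^5.

The boundary map ∂_1: C_1 → C_0 sends each edge [p,q] (with p < q) to q − p. For instance
  ∂[5,8] = [8] − [5].
This gives a 9×14 integer matrix of rank 7; reducing to Smith normal form yields diagonal entries (1,1,1,1,1,1,1).

∂_2: C_2 → C_1 maps a triangle to the signed sum of its edges. For instance
  ∂[3,5,9] = [5,9] − [3,9] + [3,5],
  ∂[3,8,9] = [8,9] − [3,9] + [3,8].
The 14×10 boundary matrix has rank 6 and Smith normal form diag(1,1,1,1,1,1).

The boundary map ∂_3: C_3 → C_2 sends each 3-simplex σ to the alternating sum Σ_i (−1)^i (σ with its i-th vertex removed). For instance
  ∂[2,3,5,9] = [3,5,9] − [2,5,9] + [2,3,9] − [2,3,5],
  ∂[2,3,5,8] = [3,5,8] − [2,5,8] + [2,3,8] − [2,3,5].
The resulting 10×5 matrix has rank 4, and its Smith normal form has invariant factors (1,1,1,1).

Reading off H_k = ker ∂_k / im ∂_{k+1}:

  H_0: rank C_0 − rank ∂_1 = 9 − 7 = 2, and the invariant factors of ∂_1 are all 1, so H_0 ≅ Z^2.
  H_1: rank ker ∂_1 − rank ∂_2 = (14 − 7) − 6 = 1, and the invariant factors of ∂_2 are all 1, so H_1 ≅ Z.
  H_2: rank ker ∂_2 − rank ∂_3 = (10 − 6) − 4 = 0, and the invariant factors of ∂_3 are all 1, so H_2 ≅ 0.
  H_3: rank ker ∂_3 − rank ∂_4 = (5 − 4) − 0 = 1, and there is no ∂_4, so H_3 ≅ Z.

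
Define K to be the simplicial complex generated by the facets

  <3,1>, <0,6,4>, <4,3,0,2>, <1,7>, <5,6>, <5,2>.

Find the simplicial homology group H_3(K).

Order the vertices as 0 < 1 < 2 < 3 < 4 < 5 < 6 < 7. Listing each simplex with vertices in this order, K has dimension 3 with simplices:

  0-simplices (8): [0], [1], [2], [3], [4], [5], [6], [7]
  1-simplices (12): [0,2], [0,3], [0,4], [0,6], [1,3], [1,7], [2,3], [2,4], [2,5], [3,4], [4,6], [5,6]
  2-simplices (5): [0,2,3], [0,2,4], [0,3,4], [0,4,6], [2,3,4]
  3-simplices (1): [0,2,3,4]

so the chain groups are C_0 ≅ Z^8, C_1 ≅ Z^12, C_2 ≅ Z^5, C_3 ≅ Z^1.

∂_1: C_1 → C_0 maps an edge to its endpoints' difference, ∂[p,q] = q − p. For instance
  ∂[0,4] = [4] − [0].
This gives a 8×12 integer matrix of rank 7; reducing to Smith normal form yields diagonal entries (1,1,1,1,1,1,1).

The boundary map ∂_2: C_2 → C_1 acts by ∂[p,q,r] = [q,r] − [p,r] + [p,q]. For instance
  ∂[0,2,4] = [2,4] − [0,4] + [0,2],
  ∂[0,2,3] = [2,3] − [0,3] + [0,2].
The resulting 12×5 matrix has rank 4, and its Smith normal form has invariant factors (1,1,1,1).

∂_3: C_3 → C_2 sends each 3-simplex σ to the alternating sum Σ_i (−1)^i (σ with its i-th vertex removed). For instance
  ∂[0,2,3,4] = [2,3,4] − [0,3,4] + [0,2,4] − [0,2,3].
The 5×1 boundary matrix has rank 1 and Smith normal form diag(1).

Now H_k = ker ∂_k / im ∂_{k+1}, so:

  H_3: rank ker ∂_3 − rank ∂_4 = (1 − 1) − 0 = 0, and there is no ∂_4, so H_3 ≅ 0.

H_3 = 0.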